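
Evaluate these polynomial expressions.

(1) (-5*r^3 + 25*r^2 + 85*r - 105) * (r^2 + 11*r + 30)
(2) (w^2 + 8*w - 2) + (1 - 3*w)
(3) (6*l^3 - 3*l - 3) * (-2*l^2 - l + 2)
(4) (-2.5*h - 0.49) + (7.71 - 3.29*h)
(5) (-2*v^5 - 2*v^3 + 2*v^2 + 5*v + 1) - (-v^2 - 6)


(1) = -5*r^5 - 30*r^4 + 210*r^3 + 1580*r^2 + 1395*r - 3150
(2) = w^2 + 5*w - 1
(3) = -12*l^5 - 6*l^4 + 18*l^3 + 9*l^2 - 3*l - 6
(4) = 7.22 - 5.79*h
(5) = -2*v^5 - 2*v^3 + 3*v^2 + 5*v + 7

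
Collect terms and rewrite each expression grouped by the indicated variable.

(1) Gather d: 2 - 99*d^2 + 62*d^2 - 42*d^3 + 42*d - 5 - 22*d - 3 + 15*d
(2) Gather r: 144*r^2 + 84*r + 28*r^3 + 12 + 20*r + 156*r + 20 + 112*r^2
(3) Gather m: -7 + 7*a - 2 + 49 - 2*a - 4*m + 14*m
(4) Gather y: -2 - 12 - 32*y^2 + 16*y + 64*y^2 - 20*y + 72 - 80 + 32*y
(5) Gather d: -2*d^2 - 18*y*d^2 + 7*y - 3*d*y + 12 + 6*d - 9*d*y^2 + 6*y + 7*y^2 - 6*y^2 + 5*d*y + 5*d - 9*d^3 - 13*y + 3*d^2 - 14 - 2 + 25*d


(1) = -42*d^3 - 37*d^2 + 35*d - 6
(2) = 28*r^3 + 256*r^2 + 260*r + 32
(3) = 5*a + 10*m + 40
(4) = 32*y^2 + 28*y - 22
(5) = -9*d^3 + d^2*(1 - 18*y) + d*(-9*y^2 + 2*y + 36) + y^2 - 4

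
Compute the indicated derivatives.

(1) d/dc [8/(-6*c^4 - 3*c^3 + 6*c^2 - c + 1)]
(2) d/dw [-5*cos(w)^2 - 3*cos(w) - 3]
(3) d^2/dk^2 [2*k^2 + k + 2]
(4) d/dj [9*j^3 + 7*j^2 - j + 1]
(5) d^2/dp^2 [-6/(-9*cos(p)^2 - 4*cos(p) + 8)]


(1) = 8*(24*c^3 + 9*c^2 - 12*c + 1)/(6*c^4 + 3*c^3 - 6*c^2 + c - 1)^2
(2) = (10*cos(w) + 3)*sin(w)
(3) = 4
(4) = 27*j^2 + 14*j - 1
(5) = 6*(-324*sin(p)^4 + 466*sin(p)^2 + 103*cos(p) - 27*cos(3*p) + 34)/(-9*sin(p)^2 + 4*cos(p) + 1)^3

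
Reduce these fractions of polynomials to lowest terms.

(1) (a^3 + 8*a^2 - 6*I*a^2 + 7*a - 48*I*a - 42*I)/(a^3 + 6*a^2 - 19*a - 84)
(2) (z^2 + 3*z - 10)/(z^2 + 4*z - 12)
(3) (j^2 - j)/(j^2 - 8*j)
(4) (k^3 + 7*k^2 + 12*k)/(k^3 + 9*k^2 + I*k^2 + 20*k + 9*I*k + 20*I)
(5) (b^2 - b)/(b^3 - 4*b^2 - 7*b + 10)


(1) = (a^2 + a*(1 - 6*I) - 6*I)/(a^2 - a - 12)
(2) = (z + 5)/(z + 6)
(3) = (j - 1)/(j - 8)
(4) = (k^2 + 3*k)/(k^2 + k*(5 + I) + 5*I)
(5) = b/(b^2 - 3*b - 10)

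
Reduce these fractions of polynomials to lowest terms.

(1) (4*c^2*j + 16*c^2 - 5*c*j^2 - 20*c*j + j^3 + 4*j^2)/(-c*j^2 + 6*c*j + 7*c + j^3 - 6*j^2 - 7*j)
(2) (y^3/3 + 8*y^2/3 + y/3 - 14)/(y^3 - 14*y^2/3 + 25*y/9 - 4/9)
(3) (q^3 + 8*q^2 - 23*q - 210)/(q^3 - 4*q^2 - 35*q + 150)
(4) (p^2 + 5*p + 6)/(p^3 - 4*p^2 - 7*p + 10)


(1) = (-4*c*j - 16*c + j^2 + 4*j)/(j^2 - 6*j - 7)
(2) = (3*y^3 + 24*y^2 + 3*y - 126)/(9*y^3 - 42*y^2 + 25*y - 4)
(3) = (q + 7)/(q - 5)
(4) = (p + 3)/(p^2 - 6*p + 5)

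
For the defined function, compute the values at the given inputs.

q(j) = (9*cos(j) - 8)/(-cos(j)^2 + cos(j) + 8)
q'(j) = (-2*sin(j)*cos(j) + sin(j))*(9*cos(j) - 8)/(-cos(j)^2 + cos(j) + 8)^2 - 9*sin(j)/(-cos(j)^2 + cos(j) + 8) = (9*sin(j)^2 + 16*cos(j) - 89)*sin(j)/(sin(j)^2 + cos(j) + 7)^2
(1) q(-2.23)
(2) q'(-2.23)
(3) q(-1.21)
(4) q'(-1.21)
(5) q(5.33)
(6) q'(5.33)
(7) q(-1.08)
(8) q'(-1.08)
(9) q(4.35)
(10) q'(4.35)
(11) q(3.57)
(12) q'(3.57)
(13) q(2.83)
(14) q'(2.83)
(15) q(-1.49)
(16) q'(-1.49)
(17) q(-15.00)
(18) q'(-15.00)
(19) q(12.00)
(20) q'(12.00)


(1) = -1.93
(2) = 1.50
(3) = -0.59
(4) = 1.04
(5) = -0.34
(6) = 0.88
(7) = -0.46
(8) = 0.97
(9) = -1.49
(10) = 1.44
(11) = -2.58
(12) = 1.08
(13) = -2.70
(14) = -0.84
(15) = -0.90
(16) = 1.20
(17) = -2.23
(18) = 1.43
(19) = -0.05
(20) = 0.59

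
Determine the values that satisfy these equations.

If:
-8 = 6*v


Then:
v = -4/3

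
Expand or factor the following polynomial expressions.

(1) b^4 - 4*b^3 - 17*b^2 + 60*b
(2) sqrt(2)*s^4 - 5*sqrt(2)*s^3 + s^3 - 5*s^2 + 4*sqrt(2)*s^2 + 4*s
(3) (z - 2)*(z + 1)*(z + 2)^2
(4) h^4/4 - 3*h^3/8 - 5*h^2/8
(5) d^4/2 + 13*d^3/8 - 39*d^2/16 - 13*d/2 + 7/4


(1) = b*(b - 5)*(b - 3)*(b + 4)
(2) = s*(s - 4)*(s - 1)*(sqrt(2)*s + 1)
(3) = z^4 + 3*z^3 - 2*z^2 - 12*z - 8
(4) = h^2*(h/4 + 1/4)*(h - 5/2)
(5) = (d/2 + 1)*(d - 2)*(d - 1/4)*(d + 7/2)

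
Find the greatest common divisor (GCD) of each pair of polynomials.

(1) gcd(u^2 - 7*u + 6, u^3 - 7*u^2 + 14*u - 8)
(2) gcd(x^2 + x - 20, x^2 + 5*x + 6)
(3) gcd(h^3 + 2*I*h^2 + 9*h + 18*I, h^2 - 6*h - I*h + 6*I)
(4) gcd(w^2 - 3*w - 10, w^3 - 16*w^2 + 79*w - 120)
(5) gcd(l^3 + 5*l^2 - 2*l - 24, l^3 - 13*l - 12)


(1) = gcd((u - 6)*(u - 1), (u - 4)*(u - 2)*(u - 1)) = u - 1
(2) = gcd((x - 4)*(x + 5), (x + 2)*(x + 3)) = 1
(3) = 1
(4) = gcd((w - 5)*(w + 2), (w - 8)*(w - 5)*(w - 3)) = w - 5
(5) = l + 3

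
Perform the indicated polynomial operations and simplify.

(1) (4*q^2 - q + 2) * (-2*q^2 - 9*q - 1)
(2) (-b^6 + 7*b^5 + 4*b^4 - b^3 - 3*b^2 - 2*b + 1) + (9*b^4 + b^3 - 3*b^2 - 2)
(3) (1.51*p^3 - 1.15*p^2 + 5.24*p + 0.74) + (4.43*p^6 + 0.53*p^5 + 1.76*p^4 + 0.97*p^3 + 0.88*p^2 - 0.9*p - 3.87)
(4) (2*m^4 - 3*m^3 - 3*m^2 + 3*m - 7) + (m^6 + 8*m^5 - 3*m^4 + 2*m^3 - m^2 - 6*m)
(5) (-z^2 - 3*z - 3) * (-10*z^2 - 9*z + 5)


(1) = -8*q^4 - 34*q^3 + q^2 - 17*q - 2
(2) = -b^6 + 7*b^5 + 13*b^4 - 6*b^2 - 2*b - 1
(3) = 4.43*p^6 + 0.53*p^5 + 1.76*p^4 + 2.48*p^3 - 0.27*p^2 + 4.34*p - 3.13
(4) = m^6 + 8*m^5 - m^4 - m^3 - 4*m^2 - 3*m - 7
(5) = 10*z^4 + 39*z^3 + 52*z^2 + 12*z - 15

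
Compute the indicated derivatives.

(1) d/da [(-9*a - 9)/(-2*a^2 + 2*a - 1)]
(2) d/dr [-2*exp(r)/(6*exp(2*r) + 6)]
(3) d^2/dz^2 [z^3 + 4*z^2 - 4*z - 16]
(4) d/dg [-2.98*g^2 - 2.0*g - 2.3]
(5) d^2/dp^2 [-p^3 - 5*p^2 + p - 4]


(1) = 9*(-2*a^2 - 4*a + 3)/(4*a^4 - 8*a^3 + 8*a^2 - 4*a + 1)
(2) = (exp(2*r) - 1)*exp(r)/(3*(exp(2*r) + 1)^2)
(3) = 6*z + 8
(4) = -5.96*g - 2.0
(5) = -6*p - 10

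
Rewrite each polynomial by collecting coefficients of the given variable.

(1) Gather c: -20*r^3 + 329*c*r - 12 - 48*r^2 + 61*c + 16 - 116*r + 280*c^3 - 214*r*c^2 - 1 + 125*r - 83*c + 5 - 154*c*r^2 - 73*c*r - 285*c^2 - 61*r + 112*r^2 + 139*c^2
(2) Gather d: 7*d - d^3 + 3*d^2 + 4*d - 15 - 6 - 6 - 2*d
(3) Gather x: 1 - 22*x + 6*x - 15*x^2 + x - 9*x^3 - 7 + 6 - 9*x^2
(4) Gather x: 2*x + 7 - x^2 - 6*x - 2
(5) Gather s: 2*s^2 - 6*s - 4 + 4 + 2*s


(1) = 280*c^3 + c^2*(-214*r - 146) + c*(-154*r^2 + 256*r - 22) - 20*r^3 + 64*r^2 - 52*r + 8
(2) = -d^3 + 3*d^2 + 9*d - 27
(3) = -9*x^3 - 24*x^2 - 15*x
(4) = -x^2 - 4*x + 5
(5) = 2*s^2 - 4*s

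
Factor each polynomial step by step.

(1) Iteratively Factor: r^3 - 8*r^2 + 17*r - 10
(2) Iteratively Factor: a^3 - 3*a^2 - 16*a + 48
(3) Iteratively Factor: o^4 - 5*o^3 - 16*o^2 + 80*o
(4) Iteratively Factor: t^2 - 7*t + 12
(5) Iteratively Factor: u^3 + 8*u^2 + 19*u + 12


(1) = (r - 1)*(r^2 - 7*r + 10) = (r - 2)*(r - 1)*(r - 5)
(2) = (a + 4)*(a^2 - 7*a + 12) = (a - 3)*(a + 4)*(a - 4)
(3) = (o)*(o^3 - 5*o^2 - 16*o + 80) = o*(o - 5)*(o^2 - 16) = o*(o - 5)*(o - 4)*(o + 4)
(4) = (t - 3)*(t - 4)
(5) = (u + 1)*(u^2 + 7*u + 12) = (u + 1)*(u + 3)*(u + 4)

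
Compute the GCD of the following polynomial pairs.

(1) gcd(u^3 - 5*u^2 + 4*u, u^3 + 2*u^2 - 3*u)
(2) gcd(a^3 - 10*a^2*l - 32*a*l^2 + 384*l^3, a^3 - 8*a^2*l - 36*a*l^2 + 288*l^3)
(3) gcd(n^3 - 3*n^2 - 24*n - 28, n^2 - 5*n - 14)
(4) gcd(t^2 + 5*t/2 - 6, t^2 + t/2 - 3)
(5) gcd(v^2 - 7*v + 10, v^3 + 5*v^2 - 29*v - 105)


(1) = u^2 - u
(2) = a^2 - 2*a*l - 48*l^2
(3) = n^2 - 5*n - 14
(4) = t - 3/2
(5) = v - 5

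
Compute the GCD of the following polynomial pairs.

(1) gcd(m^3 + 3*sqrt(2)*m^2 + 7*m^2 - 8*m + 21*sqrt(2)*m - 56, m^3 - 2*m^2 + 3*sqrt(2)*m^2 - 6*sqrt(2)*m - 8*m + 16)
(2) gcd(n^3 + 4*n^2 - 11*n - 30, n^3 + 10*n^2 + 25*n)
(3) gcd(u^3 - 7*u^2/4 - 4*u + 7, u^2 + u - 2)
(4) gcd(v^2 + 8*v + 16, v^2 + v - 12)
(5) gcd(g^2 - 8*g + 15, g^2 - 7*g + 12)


(1) = gcd((m + 7)*(m - sqrt(2))*(m + 4*sqrt(2)), (m - 2)*(m - sqrt(2))*(m + 4*sqrt(2))) = m^2 + 3*sqrt(2)*m - 8
(2) = n + 5
(3) = u + 2
(4) = v + 4
(5) = g - 3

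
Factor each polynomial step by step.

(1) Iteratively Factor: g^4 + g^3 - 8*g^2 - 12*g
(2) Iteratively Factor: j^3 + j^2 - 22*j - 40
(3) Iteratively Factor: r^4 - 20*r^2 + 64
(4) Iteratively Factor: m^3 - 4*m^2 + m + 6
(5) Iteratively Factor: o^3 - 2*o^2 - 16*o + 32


(1) = (g - 3)*(g^3 + 4*g^2 + 4*g) = (g - 3)*(g + 2)*(g^2 + 2*g) = (g - 3)*(g + 2)^2*(g)
(2) = (j + 4)*(j^2 - 3*j - 10) = (j - 5)*(j + 4)*(j + 2)
(3) = (r + 2)*(r^3 - 2*r^2 - 16*r + 32) = (r + 2)*(r + 4)*(r^2 - 6*r + 8) = (r - 2)*(r + 2)*(r + 4)*(r - 4)
(4) = (m - 2)*(m^2 - 2*m - 3) = (m - 3)*(m - 2)*(m + 1)
(5) = (o - 2)*(o^2 - 16) = (o - 4)*(o - 2)*(o + 4)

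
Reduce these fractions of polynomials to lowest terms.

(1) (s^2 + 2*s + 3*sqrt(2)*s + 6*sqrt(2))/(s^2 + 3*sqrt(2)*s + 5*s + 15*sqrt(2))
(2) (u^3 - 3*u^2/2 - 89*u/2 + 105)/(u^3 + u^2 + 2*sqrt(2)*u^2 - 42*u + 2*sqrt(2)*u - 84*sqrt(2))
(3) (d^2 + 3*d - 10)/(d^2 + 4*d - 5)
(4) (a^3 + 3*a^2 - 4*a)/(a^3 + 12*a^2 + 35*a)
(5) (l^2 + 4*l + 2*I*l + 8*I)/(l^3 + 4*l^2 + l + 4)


(1) = (s + 2)/(s + 5)
(2) = (2*u - 5)/(2*u + 4*sqrt(2))
(3) = (d - 2)/(d - 1)
(4) = (a^2 + 3*a - 4)/(a^2 + 12*a + 35)
(5) = (l + 2*I)/(l^2 + 1)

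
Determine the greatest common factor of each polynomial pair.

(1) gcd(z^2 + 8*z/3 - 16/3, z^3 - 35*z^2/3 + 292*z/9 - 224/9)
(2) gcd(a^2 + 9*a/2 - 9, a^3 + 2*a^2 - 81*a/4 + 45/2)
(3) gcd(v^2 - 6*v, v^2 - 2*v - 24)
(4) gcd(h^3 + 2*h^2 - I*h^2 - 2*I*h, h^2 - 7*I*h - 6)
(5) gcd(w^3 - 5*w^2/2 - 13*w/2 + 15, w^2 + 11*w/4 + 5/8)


(1) = z - 4/3
(2) = gcd((a - 3/2)*(a + 6), (a - 5/2)*(a - 3/2)*(a + 6)) = a^2 + 9*a/2 - 9
(3) = v - 6
(4) = gcd(h*(h + 2)*(h - I), (h - 6*I)*(h - I)) = h - I
(5) = gcd((w - 3)*(w - 2)*(w + 5/2), (w + 1/4)*(w + 5/2)) = w + 5/2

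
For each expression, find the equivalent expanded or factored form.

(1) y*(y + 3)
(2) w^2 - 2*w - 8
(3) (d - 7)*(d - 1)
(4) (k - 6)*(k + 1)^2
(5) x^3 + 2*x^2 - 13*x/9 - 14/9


(1) = y^2 + 3*y
(2) = (w - 4)*(w + 2)
(3) = d^2 - 8*d + 7
(4) = k^3 - 4*k^2 - 11*k - 6
(5) = (x - 1)*(x + 2/3)*(x + 7/3)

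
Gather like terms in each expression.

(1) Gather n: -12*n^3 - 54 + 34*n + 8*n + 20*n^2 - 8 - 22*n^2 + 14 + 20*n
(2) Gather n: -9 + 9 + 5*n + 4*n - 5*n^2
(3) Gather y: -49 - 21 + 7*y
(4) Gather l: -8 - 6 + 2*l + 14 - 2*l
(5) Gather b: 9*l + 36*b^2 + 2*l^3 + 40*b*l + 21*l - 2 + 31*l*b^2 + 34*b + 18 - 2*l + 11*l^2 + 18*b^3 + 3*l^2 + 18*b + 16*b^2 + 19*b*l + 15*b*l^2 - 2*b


(1) = -12*n^3 - 2*n^2 + 62*n - 48
(2) = -5*n^2 + 9*n
(3) = 7*y - 70
(4) = 0
(5) = 18*b^3 + b^2*(31*l + 52) + b*(15*l^2 + 59*l + 50) + 2*l^3 + 14*l^2 + 28*l + 16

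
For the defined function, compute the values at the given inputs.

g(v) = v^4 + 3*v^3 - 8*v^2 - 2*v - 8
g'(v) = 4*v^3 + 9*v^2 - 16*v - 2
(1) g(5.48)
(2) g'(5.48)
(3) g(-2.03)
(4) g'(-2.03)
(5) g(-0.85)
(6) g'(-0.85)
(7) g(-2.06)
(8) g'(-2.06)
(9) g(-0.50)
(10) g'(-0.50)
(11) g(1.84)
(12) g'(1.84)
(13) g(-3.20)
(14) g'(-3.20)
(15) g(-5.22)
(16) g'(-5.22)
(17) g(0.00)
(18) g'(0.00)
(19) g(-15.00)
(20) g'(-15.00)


(1) = 1136.32
(2) = 838.86
(3) = -45.02
(4) = 34.11
(5) = -13.40
(6) = 15.65
(7) = -46.05
(8) = 34.19
(9) = -9.31
(10) = 7.75
(11) = -8.61
(12) = 23.95
(13) = -76.97
(14) = 10.29
(15) = 100.22
(16) = -242.19
(17) = -8.00
(18) = -2.00
(19) = 38722.00
(20) = -11237.00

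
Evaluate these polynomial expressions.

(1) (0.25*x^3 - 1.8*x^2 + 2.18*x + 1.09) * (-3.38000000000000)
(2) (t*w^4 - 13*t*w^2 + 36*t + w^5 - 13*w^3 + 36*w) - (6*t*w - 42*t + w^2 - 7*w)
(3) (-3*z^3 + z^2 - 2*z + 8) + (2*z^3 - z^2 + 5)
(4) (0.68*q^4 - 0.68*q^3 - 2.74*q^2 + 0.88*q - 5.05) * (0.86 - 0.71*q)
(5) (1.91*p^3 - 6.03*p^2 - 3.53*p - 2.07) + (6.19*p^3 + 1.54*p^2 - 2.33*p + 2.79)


(1) = -0.845*x^3 + 6.084*x^2 - 7.3684*x - 3.6842
(2) = t*w^4 - 13*t*w^2 - 6*t*w + 78*t + w^5 - 13*w^3 - w^2 + 43*w
(3) = -z^3 - 2*z + 13
(4) = -0.4828*q^5 + 1.0676*q^4 + 1.3606*q^3 - 2.9812*q^2 + 4.3423*q - 4.343
(5) = 8.1*p^3 - 4.49*p^2 - 5.86*p + 0.72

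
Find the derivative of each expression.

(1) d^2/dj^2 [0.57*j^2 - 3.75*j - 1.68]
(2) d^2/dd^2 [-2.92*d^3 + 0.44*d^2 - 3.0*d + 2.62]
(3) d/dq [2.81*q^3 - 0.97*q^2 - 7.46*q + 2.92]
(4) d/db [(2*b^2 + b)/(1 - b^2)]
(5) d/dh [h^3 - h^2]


(1) = 1.14000000000000
(2) = 0.88 - 17.52*d
(3) = 8.43*q^2 - 1.94*q - 7.46
(4) = (b^2 + 4*b + 1)/(b^4 - 2*b^2 + 1)
(5) = h*(3*h - 2)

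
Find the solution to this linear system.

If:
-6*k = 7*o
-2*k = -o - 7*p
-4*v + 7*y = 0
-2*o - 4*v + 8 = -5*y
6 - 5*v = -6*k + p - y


Then:
k = -2450/103
o = 2100/103
p = -1000/103
v = -2954/103
y = -1688/103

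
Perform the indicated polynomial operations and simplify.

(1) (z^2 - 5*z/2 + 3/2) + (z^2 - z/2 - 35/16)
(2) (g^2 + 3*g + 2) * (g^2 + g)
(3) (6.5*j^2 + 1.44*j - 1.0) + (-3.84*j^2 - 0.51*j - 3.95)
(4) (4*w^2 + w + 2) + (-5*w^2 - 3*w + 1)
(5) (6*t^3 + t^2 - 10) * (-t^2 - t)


(1) = 2*z^2 - 3*z - 11/16
(2) = g^4 + 4*g^3 + 5*g^2 + 2*g
(3) = 2.66*j^2 + 0.93*j - 4.95
(4) = -w^2 - 2*w + 3
(5) = -6*t^5 - 7*t^4 - t^3 + 10*t^2 + 10*t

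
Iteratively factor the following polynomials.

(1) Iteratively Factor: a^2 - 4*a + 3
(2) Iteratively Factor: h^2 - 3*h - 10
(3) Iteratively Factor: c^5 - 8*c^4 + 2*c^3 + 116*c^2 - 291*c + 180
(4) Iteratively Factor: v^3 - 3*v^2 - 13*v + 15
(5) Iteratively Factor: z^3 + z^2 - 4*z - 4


(1) = (a - 1)*(a - 3)
(2) = (h - 5)*(h + 2)
(3) = (c - 1)*(c^4 - 7*c^3 - 5*c^2 + 111*c - 180) = (c - 3)*(c - 1)*(c^3 - 4*c^2 - 17*c + 60) = (c - 3)^2*(c - 1)*(c^2 - c - 20) = (c - 3)^2*(c - 1)*(c + 4)*(c - 5)
(4) = (v + 3)*(v^2 - 6*v + 5) = (v - 5)*(v + 3)*(v - 1)
(5) = (z + 1)*(z^2 - 4) = (z + 1)*(z + 2)*(z - 2)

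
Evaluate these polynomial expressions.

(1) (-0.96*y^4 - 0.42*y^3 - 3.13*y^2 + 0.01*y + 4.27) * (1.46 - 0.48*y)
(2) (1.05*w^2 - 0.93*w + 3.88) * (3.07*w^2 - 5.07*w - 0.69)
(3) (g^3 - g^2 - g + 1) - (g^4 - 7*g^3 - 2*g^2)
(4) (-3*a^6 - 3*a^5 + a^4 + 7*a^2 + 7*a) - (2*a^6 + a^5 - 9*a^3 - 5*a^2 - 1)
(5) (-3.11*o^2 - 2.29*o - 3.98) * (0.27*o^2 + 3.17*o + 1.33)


(1) = 0.4608*y^5 - 1.2*y^4 + 0.8892*y^3 - 4.5746*y^2 - 2.035*y + 6.2342
(2) = 3.2235*w^4 - 8.1786*w^3 + 15.9022*w^2 - 19.0299*w - 2.6772
(3) = -g^4 + 8*g^3 + g^2 - g + 1
(4) = -5*a^6 - 4*a^5 + a^4 + 9*a^3 + 12*a^2 + 7*a + 1
(5) = -0.8397*o^4 - 10.477*o^3 - 12.4702*o^2 - 15.6623*o - 5.2934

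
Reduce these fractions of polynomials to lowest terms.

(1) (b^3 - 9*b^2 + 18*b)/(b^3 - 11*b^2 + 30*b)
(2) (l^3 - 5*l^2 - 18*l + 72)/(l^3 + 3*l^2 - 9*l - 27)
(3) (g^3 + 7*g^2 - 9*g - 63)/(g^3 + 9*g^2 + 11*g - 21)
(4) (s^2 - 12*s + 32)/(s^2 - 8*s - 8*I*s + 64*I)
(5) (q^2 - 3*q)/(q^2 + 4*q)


(1) = (b - 3)/(b - 5)
(2) = (l^2 - 2*l - 24)/(l^2 + 6*l + 9)
(3) = (g - 3)/(g - 1)
(4) = (s - 4)/(s - 8*I)
(5) = (q - 3)/(q + 4)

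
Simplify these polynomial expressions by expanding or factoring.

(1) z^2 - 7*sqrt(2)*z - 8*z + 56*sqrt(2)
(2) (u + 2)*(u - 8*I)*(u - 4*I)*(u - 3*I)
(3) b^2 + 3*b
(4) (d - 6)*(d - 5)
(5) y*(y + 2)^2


(1) = (z - 8)*(z - 7*sqrt(2))
(2) = u^4 + 2*u^3 - 15*I*u^3 - 68*u^2 - 30*I*u^2 - 136*u + 96*I*u + 192*I
(3) = b*(b + 3)
(4) = d^2 - 11*d + 30
(5) = y^3 + 4*y^2 + 4*y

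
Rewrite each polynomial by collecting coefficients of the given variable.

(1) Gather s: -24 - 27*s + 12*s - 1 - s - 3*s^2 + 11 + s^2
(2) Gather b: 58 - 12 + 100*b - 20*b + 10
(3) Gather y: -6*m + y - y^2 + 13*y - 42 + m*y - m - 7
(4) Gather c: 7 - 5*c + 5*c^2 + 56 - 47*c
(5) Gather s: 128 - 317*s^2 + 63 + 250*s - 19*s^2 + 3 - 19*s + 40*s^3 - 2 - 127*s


(1) = -2*s^2 - 16*s - 14
(2) = 80*b + 56
(3) = -7*m - y^2 + y*(m + 14) - 49
(4) = 5*c^2 - 52*c + 63
(5) = 40*s^3 - 336*s^2 + 104*s + 192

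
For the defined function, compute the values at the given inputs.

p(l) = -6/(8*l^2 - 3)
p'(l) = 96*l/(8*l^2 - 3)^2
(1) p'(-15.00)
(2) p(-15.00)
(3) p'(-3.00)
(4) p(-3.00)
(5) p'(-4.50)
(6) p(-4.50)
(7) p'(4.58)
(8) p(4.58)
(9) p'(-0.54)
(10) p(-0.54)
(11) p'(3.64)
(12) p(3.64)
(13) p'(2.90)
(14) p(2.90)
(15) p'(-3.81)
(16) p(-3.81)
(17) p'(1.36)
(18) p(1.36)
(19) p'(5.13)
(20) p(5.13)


(1) = -0.00
(2) = -0.00
(3) = -0.06
(4) = -0.09
(5) = -0.02
(6) = -0.04
(7) = 0.02
(8) = -0.04
(9) = -116.45
(10) = 8.99
(11) = 0.03
(12) = -0.06
(13) = 0.07
(14) = -0.09
(15) = -0.03
(16) = -0.05
(17) = 0.94
(18) = -0.51
(19) = 0.01
(20) = -0.03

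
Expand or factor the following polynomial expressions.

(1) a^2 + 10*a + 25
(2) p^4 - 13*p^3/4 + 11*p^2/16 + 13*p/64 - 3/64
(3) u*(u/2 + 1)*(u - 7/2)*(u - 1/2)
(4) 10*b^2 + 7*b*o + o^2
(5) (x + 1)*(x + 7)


(1) = (a + 5)^2
(2) = (p - 3)*(p - 1/4)^2*(p + 1/4)
(3) = u^4/2 - u^3 - 25*u^2/8 + 7*u/4
(4) = (2*b + o)*(5*b + o)
(5) = x^2 + 8*x + 7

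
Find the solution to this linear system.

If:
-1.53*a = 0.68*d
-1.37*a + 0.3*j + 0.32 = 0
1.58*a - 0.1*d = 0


Then:
a = 0.00
d = 0.00
j = -1.07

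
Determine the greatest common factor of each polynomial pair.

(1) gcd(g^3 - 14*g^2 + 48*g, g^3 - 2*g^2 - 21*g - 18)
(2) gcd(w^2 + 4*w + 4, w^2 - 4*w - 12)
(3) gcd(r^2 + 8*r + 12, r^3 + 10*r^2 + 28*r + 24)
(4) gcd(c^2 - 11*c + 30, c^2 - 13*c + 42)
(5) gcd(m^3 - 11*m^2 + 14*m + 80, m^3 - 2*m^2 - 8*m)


(1) = g - 6
(2) = gcd((w + 2)^2, (w - 6)*(w + 2)) = w + 2
(3) = gcd((r + 2)*(r + 6), (r + 2)^2*(r + 6)) = r^2 + 8*r + 12
(4) = c - 6
(5) = m + 2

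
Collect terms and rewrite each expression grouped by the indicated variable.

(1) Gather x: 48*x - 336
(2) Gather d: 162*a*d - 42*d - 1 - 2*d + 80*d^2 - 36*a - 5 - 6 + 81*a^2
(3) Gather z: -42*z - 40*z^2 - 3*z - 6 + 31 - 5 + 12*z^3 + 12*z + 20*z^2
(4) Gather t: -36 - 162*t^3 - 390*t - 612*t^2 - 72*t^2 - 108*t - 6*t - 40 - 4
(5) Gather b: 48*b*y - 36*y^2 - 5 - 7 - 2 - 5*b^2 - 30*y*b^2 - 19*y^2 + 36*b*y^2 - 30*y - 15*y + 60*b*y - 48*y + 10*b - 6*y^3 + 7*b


(1) = 48*x - 336
(2) = 81*a^2 - 36*a + 80*d^2 + d*(162*a - 44) - 12
(3) = 12*z^3 - 20*z^2 - 33*z + 20
(4) = -162*t^3 - 684*t^2 - 504*t - 80
(5) = b^2*(-30*y - 5) + b*(36*y^2 + 108*y + 17) - 6*y^3 - 55*y^2 - 93*y - 14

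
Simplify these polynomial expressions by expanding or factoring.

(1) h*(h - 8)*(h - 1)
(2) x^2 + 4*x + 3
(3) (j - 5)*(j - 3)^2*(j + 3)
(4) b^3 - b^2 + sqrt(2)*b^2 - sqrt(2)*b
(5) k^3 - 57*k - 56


(1) = h^3 - 9*h^2 + 8*h
(2) = (x + 1)*(x + 3)
(3) = j^4 - 8*j^3 + 6*j^2 + 72*j - 135
(4) = b*(b - 1)*(b + sqrt(2))
(5) = (k - 8)*(k + 1)*(k + 7)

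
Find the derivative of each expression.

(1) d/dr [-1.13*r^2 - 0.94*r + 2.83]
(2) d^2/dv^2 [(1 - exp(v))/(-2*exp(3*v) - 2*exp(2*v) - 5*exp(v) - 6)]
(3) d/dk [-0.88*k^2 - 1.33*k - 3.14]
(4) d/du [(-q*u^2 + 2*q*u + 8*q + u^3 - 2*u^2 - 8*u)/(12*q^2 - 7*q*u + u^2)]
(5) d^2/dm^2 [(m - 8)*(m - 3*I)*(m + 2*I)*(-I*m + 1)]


(1) = -2.26*r - 0.94
(2) = (16*exp(6*v) - 24*exp(5*v) - 80*exp(4*v) - 202*exp(3*v) + 6*exp(2*v) - 7*exp(v) + 66)*exp(v)/(8*exp(9*v) + 24*exp(8*v) + 84*exp(7*v) + 200*exp(6*v) + 354*exp(5*v) + 582*exp(4*v) + 701*exp(3*v) + 666*exp(2*v) + 540*exp(v) + 216)
(3) = -1.76*k - 1.33
(4) = (-(7*q - 2*u)*(q*u^2 - 2*q*u - 8*q - u^3 + 2*u^2 + 8*u) + (12*q^2 - 7*q*u + u^2)*(-2*q*u + 2*q + 3*u^2 - 4*u - 8))/(12*q^2 - 7*q*u + u^2)^2
(5) = I*(-12*m^2 + 48*m - 14)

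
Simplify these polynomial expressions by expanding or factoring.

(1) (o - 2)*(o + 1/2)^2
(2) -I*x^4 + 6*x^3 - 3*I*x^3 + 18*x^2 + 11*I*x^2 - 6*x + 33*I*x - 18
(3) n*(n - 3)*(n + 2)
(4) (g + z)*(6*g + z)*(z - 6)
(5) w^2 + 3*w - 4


(1) = o^3 - o^2 - 7*o/4 - 1/2
(2) = (x + 3)*(x + 2*I)*(x + 3*I)*(-I*x + 1)
(3) = n^3 - n^2 - 6*n
(4) = 6*g^2*z - 36*g^2 + 7*g*z^2 - 42*g*z + z^3 - 6*z^2
(5) = (w - 1)*(w + 4)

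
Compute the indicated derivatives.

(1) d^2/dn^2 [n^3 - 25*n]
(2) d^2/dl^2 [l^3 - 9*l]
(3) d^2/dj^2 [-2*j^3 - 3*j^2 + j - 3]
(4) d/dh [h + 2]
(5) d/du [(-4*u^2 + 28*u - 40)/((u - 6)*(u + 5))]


(1) = 6*n
(2) = 6*l
(3) = -12*j - 6
(4) = 1
(5) = 8*(-3*u^2 + 40*u - 110)/(u^4 - 2*u^3 - 59*u^2 + 60*u + 900)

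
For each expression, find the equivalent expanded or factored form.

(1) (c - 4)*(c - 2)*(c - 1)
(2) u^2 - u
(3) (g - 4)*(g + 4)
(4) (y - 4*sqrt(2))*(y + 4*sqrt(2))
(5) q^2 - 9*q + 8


(1) = c^3 - 7*c^2 + 14*c - 8
(2) = u*(u - 1)
(3) = g^2 - 16
(4) = y^2 - 32
(5) = (q - 8)*(q - 1)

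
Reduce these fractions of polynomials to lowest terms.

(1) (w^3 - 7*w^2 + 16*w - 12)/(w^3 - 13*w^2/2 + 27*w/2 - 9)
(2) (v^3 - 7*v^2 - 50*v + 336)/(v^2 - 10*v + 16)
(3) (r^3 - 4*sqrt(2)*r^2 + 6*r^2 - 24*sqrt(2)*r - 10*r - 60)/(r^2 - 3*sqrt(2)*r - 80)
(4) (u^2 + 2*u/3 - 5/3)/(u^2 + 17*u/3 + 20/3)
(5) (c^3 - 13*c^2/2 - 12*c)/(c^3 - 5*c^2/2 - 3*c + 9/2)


(1) = (2*w - 4)/(2*w - 3)
(2) = (v^2 + v - 42)/(v - 2)
(3) = (r^3 + r^2*(6 - 4*sqrt(2)) + r*(-24*sqrt(2) - 10) - 60)/(r^2 - 3*sqrt(2)*r - 80)
(4) = (u - 1)/(u + 4)
(5) = (c^2 - 8*c)/(c^2 - 4*c + 3)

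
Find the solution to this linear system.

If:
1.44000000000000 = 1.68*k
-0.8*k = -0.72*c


Then:
c = 0.95
k = 0.86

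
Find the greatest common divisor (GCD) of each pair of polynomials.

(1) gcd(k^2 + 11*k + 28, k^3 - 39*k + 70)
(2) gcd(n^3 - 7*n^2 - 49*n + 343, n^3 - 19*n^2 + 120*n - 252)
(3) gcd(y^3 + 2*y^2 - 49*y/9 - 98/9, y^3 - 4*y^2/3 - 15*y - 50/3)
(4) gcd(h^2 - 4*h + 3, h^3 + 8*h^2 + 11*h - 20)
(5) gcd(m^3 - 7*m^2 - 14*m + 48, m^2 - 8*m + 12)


(1) = k + 7
(2) = n - 7
(3) = y + 2
(4) = gcd((h - 3)*(h - 1), (h - 1)*(h + 4)*(h + 5)) = h - 1
(5) = gcd((m - 8)*(m - 2)*(m + 3), (m - 6)*(m - 2)) = m - 2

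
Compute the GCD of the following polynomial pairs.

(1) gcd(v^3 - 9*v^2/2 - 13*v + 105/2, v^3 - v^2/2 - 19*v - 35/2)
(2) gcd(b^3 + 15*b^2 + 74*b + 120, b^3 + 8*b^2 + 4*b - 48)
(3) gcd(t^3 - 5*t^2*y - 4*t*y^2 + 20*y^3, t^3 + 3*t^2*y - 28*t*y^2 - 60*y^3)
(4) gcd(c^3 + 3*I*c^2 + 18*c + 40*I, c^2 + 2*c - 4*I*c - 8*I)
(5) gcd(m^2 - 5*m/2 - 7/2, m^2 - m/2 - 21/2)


(1) = gcd((v - 5)*(v - 3)*(v + 7/2), (v - 5)*(v + 1)*(v + 7/2)) = v^2 - 3*v/2 - 35/2
(2) = gcd((b + 4)*(b + 5)*(b + 6), (b - 2)*(b + 4)*(b + 6)) = b^2 + 10*b + 24
(3) = -t^2 + 3*t*y + 10*y^2
(4) = c - 4*I
(5) = m - 7/2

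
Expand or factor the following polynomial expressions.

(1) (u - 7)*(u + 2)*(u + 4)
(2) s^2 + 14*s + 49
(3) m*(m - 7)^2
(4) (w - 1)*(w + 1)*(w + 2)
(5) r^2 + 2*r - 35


(1) = u^3 - u^2 - 34*u - 56
(2) = (s + 7)^2
(3) = m^3 - 14*m^2 + 49*m
(4) = w^3 + 2*w^2 - w - 2
(5) = (r - 5)*(r + 7)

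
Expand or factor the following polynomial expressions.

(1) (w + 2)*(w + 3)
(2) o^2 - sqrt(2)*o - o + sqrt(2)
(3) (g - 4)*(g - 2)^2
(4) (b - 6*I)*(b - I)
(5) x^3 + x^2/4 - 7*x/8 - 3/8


(1) = w^2 + 5*w + 6
(2) = (o - 1)*(o - sqrt(2))
(3) = g^3 - 8*g^2 + 20*g - 16
(4) = b^2 - 7*I*b - 6
(5) = (x - 1)*(x + 1/2)*(x + 3/4)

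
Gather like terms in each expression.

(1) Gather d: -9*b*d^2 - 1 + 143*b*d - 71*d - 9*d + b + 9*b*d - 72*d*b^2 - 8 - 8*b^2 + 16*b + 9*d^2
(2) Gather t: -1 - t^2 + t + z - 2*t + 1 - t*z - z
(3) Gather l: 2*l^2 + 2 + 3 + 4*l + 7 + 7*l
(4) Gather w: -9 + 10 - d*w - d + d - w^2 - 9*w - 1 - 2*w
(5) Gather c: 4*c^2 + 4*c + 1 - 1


(1) = -8*b^2 + 17*b + d^2*(9 - 9*b) + d*(-72*b^2 + 152*b - 80) - 9
(2) = -t^2 + t*(-z - 1)
(3) = 2*l^2 + 11*l + 12
(4) = -w^2 + w*(-d - 11)
(5) = 4*c^2 + 4*c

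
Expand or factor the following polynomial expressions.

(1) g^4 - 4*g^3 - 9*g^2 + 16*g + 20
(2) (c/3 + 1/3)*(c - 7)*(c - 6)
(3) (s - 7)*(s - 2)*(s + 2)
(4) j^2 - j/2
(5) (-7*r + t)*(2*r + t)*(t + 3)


(1) = (g - 5)*(g - 2)*(g + 1)*(g + 2)
(2) = c^3/3 - 4*c^2 + 29*c/3 + 14
(3) = s^3 - 7*s^2 - 4*s + 28
(4) = j*(j - 1/2)
(5) = -14*r^2*t - 42*r^2 - 5*r*t^2 - 15*r*t + t^3 + 3*t^2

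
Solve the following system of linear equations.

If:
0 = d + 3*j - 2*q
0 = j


Then:
d = 2*q
j = 0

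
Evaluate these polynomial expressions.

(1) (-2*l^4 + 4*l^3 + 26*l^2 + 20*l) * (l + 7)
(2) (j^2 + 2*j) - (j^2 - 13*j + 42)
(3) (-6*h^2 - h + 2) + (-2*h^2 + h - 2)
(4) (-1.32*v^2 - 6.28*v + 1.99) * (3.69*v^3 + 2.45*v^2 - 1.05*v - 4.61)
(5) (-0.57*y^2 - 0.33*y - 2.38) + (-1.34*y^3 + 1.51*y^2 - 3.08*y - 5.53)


(1) = -2*l^5 - 10*l^4 + 54*l^3 + 202*l^2 + 140*l
(2) = 15*j - 42
(3) = -8*h^2
(4) = -4.8708*v^5 - 26.4072*v^4 - 6.6569*v^3 + 17.5547*v^2 + 26.8613*v - 9.1739
(5) = -1.34*y^3 + 0.94*y^2 - 3.41*y - 7.91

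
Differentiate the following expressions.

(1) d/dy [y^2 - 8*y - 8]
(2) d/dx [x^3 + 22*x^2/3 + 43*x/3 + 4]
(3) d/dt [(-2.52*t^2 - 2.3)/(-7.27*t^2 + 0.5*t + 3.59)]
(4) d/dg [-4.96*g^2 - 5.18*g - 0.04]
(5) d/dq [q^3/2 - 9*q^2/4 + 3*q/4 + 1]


(1) = 2*y - 8
(2) = 3*x^2 + 44*x/3 + 43/3
(3) = (-1.26*t^2 - 51.5356*t + 1.15)/(52.8529*t^4 - 7.27*t^3 - 51.9486*t^2 + 3.59*t + 12.8881)
(4) = -9.92*g - 5.18
(5) = 3*q^2/2 - 9*q/2 + 3/4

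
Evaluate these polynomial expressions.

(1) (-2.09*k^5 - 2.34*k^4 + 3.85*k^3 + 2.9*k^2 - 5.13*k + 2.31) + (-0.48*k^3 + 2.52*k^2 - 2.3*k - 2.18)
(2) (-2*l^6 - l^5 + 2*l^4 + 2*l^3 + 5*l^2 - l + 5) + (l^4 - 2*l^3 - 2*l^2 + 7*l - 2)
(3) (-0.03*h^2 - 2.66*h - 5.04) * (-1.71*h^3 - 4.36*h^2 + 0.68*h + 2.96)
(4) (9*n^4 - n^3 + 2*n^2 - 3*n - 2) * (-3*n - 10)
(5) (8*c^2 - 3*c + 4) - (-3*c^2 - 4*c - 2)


(1) = -2.09*k^5 - 2.34*k^4 + 3.37*k^3 + 5.42*k^2 - 7.43*k + 0.13
(2) = -2*l^6 - l^5 + 3*l^4 + 3*l^2 + 6*l + 3
(3) = 0.0513*h^5 + 4.6794*h^4 + 20.1956*h^3 + 20.0768*h^2 - 11.3008*h - 14.9184
(4) = -27*n^5 - 87*n^4 + 4*n^3 - 11*n^2 + 36*n + 20
(5) = 11*c^2 + c + 6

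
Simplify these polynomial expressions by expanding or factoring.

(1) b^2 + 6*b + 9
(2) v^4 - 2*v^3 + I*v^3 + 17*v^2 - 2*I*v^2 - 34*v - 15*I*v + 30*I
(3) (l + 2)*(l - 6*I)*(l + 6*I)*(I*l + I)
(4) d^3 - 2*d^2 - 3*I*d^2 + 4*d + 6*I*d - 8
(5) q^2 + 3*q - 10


(1) = (b + 3)^2
(2) = (v - 2)*(v - 3*I)*(v - I)*(v + 5*I)
(3) = I*l^4 + 3*I*l^3 + 38*I*l^2 + 108*I*l + 72*I
(4) = (d - 2)*(d - 4*I)*(d + I)
(5) = (q - 2)*(q + 5)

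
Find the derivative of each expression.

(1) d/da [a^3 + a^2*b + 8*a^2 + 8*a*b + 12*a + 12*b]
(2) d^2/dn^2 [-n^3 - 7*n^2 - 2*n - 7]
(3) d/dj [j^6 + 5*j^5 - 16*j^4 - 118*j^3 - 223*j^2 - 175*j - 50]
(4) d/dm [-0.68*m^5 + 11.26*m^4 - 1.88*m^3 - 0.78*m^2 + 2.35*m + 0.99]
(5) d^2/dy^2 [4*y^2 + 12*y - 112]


(1) = 3*a^2 + 2*a*b + 16*a + 8*b + 12
(2) = -6*n - 14
(3) = 6*j^5 + 25*j^4 - 64*j^3 - 354*j^2 - 446*j - 175
(4) = -3.4*m^4 + 45.04*m^3 - 5.64*m^2 - 1.56*m + 2.35
(5) = 8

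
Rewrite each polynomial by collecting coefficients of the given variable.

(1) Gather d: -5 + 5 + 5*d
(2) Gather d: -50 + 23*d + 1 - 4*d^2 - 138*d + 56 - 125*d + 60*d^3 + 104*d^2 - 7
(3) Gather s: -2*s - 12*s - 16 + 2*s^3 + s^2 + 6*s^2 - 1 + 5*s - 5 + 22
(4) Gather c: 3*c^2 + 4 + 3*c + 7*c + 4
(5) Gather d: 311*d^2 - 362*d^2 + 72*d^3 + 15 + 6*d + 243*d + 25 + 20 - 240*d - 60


(1) = 5*d
(2) = 60*d^3 + 100*d^2 - 240*d
(3) = 2*s^3 + 7*s^2 - 9*s
(4) = 3*c^2 + 10*c + 8
(5) = 72*d^3 - 51*d^2 + 9*d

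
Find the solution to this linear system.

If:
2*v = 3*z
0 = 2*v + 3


Then:
v = -3/2
z = -1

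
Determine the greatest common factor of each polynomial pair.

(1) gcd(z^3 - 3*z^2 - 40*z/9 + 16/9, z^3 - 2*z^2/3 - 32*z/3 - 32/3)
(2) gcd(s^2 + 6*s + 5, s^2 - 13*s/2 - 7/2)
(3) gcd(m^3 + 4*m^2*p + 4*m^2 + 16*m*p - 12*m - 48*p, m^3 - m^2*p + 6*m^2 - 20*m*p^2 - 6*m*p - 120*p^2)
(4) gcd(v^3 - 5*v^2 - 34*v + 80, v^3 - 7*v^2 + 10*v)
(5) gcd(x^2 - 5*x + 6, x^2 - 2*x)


(1) = z^2 - 8*z/3 - 16/3
(2) = gcd((s + 1)*(s + 5), (s - 7)*(s + 1/2)) = 1
(3) = m^2 + 4*m*p + 6*m + 24*p
(4) = gcd((v - 8)*(v - 2)*(v + 5), v*(v - 5)*(v - 2)) = v - 2
(5) = gcd((x - 3)*(x - 2), x*(x - 2)) = x - 2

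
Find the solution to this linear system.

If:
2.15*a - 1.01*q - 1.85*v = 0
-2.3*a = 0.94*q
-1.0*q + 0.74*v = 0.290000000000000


Then:
a = 0.07
q = -0.17
v = 0.17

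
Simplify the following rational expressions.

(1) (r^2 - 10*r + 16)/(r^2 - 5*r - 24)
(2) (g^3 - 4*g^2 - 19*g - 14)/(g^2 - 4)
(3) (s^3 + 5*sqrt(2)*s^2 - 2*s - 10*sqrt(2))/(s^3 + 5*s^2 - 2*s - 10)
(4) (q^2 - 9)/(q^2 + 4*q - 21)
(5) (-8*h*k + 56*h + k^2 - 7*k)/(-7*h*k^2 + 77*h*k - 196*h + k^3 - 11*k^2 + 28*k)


(1) = (r - 2)/(r + 3)
(2) = (g^2 - 6*g - 7)/(g - 2)
(3) = (s + 5*sqrt(2))/(s + 5)
(4) = (q + 3)/(q + 7)
(5) = (8*h - k)/(7*h*k - 28*h - k^2 + 4*k)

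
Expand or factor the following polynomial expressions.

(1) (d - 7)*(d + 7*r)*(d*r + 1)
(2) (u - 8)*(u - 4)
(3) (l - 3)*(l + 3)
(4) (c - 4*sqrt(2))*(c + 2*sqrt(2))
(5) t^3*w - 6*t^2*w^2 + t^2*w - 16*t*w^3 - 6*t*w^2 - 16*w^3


(1) = d^3*r + 7*d^2*r^2 - 7*d^2*r + d^2 - 49*d*r^2 + 7*d*r - 7*d - 49*r
(2) = u^2 - 12*u + 32
(3) = l^2 - 9
(4) = c^2 - 2*sqrt(2)*c - 16
(5) = (t - 8*w)*(t + 2*w)*(t*w + w)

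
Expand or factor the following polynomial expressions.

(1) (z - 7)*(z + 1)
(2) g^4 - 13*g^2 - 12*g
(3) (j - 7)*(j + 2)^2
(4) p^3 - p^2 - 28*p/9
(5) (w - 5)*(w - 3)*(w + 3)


(1) = z^2 - 6*z - 7
(2) = g*(g - 4)*(g + 1)*(g + 3)
(3) = j^3 - 3*j^2 - 24*j - 28
(4) = p*(p - 7/3)*(p + 4/3)
(5) = w^3 - 5*w^2 - 9*w + 45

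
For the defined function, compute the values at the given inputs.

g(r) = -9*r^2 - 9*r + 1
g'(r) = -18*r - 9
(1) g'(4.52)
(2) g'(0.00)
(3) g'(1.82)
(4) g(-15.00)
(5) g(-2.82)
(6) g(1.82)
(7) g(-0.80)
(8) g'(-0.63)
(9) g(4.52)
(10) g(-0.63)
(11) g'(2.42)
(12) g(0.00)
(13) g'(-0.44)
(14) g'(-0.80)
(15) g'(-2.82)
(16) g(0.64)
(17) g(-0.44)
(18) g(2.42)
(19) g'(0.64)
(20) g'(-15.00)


(1) = -90.36
(2) = -9.00
(3) = -41.76
(4) = -1889.00
(5) = -45.19
(6) = -45.19
(7) = 2.44
(8) = 2.34
(9) = -223.55
(10) = 3.10
(11) = -52.56
(12) = 1.00
(13) = -1.08
(14) = 5.40
(15) = 41.76
(16) = -8.45
(17) = 3.22
(18) = -73.49
(19) = -20.52
(20) = 261.00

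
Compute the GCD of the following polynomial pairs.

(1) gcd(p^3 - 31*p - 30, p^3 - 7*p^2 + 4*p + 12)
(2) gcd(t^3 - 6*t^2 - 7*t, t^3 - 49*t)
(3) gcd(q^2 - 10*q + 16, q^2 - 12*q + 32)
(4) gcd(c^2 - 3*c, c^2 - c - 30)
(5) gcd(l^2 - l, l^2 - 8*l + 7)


(1) = p^2 - 5*p - 6
(2) = t^2 - 7*t
(3) = q - 8
(4) = 1
(5) = l - 1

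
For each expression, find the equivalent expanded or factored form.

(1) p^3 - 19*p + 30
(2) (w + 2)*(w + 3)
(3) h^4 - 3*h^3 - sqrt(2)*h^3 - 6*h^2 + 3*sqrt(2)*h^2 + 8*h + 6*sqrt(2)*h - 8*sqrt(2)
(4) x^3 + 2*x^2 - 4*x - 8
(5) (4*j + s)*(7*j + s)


(1) = (p - 3)*(p - 2)*(p + 5)
(2) = w^2 + 5*w + 6
(3) = (h - 4)*(h - 1)*(h + 2)*(h - sqrt(2))
(4) = (x - 2)*(x + 2)^2
(5) = 28*j^2 + 11*j*s + s^2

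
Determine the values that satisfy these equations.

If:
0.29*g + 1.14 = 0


Then:
g = -3.93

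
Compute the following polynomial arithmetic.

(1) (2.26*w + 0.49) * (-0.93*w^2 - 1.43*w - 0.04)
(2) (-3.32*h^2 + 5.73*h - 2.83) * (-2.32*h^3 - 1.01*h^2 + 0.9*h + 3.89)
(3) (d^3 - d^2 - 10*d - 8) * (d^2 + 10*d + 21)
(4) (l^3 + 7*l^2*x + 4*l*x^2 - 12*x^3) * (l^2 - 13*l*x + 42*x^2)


(1) = -2.1018*w^3 - 3.6875*w^2 - 0.7911*w - 0.0196
(2) = 7.7024*h^5 - 9.9404*h^4 - 2.2097*h^3 - 4.8995*h^2 + 19.7427*h - 11.0087
(3) = d^5 + 9*d^4 + d^3 - 129*d^2 - 290*d - 168
(4) = l^5 - 6*l^4*x - 45*l^3*x^2 + 230*l^2*x^3 + 324*l*x^4 - 504*x^5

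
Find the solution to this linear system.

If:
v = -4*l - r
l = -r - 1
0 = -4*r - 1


Then:
l = -3/4
r = -1/4
v = 13/4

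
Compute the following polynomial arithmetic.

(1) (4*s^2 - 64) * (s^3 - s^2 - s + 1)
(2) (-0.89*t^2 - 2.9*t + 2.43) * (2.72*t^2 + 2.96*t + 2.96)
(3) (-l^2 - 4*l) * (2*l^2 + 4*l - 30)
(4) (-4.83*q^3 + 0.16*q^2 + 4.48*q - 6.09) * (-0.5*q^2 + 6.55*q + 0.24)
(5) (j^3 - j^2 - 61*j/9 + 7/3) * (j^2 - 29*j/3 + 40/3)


(1) = 4*s^5 - 4*s^4 - 68*s^3 + 68*s^2 + 64*s - 64
(2) = -2.4208*t^4 - 10.5224*t^3 - 4.6088*t^2 - 1.3912*t + 7.1928
(3) = -2*l^4 - 12*l^3 + 14*l^2 + 120*l
(4) = 2.415*q^5 - 31.7165*q^4 - 2.3512*q^3 + 32.4274*q^2 - 38.8143*q - 1.4616
(5) = j^5 - 32*j^4/3 + 146*j^3/9 + 1472*j^2/27 - 3049*j/27 + 280/9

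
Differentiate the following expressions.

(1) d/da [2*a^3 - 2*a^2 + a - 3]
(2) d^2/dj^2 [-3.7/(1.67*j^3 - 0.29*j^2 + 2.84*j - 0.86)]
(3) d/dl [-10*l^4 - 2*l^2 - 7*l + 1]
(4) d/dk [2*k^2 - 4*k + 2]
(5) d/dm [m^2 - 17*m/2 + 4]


(1) = 6*a^2 - 4*a + 1
(2) = ((37.074*j - 2.146)*(1.67*j^3 - 0.29*j^2 + 2.84*j - 0.86) - 3.7*(5.01*j^2 - 0.58*j + 2.84)*(10.02*j^2 - 1.16*j + 5.68))/(1.67*j^3 - 0.29*j^2 + 2.84*j - 0.86)^3
(3) = -40*l^3 - 4*l - 7
(4) = 4*k - 4
(5) = 2*m - 17/2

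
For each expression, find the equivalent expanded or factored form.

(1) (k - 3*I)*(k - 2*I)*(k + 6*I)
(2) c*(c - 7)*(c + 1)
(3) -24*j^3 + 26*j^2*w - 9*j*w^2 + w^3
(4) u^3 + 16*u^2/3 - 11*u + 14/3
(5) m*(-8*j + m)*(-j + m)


(1) = k^3 + I*k^2 + 24*k - 36*I
(2) = c^3 - 6*c^2 - 7*c
(3) = (-4*j + w)*(-3*j + w)*(-2*j + w)
(4) = (u - 1)*(u - 2/3)*(u + 7)
(5) = 8*j^2*m - 9*j*m^2 + m^3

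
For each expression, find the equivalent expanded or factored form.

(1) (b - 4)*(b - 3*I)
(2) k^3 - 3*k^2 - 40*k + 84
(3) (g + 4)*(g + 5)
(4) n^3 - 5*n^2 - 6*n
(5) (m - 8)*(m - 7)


(1) = b^2 - 4*b - 3*I*b + 12*I
(2) = (k - 7)*(k - 2)*(k + 6)
(3) = g^2 + 9*g + 20
(4) = n*(n - 6)*(n + 1)
(5) = m^2 - 15*m + 56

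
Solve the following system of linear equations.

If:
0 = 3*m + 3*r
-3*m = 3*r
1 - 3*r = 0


Then:
m = -1/3
r = 1/3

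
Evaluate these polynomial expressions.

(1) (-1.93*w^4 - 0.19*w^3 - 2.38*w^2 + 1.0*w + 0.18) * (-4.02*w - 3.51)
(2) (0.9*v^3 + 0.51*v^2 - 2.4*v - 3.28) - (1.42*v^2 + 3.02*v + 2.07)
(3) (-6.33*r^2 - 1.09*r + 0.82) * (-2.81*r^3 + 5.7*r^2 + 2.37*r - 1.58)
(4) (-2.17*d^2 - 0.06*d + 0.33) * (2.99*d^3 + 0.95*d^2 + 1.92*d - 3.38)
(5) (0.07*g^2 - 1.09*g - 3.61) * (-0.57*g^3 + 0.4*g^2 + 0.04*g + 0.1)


(1) = 7.7586*w^5 + 7.5381*w^4 + 10.2345*w^3 + 4.3338*w^2 - 4.2336*w - 0.6318
(2) = 0.9*v^3 - 0.91*v^2 - 5.42*v - 5.35
(3) = 17.7873*r^5 - 33.0181*r^4 - 23.5193*r^3 + 12.0921*r^2 + 3.6656*r - 1.2956
(4) = -6.4883*d^5 - 2.2409*d^4 - 3.2367*d^3 + 7.5329*d^2 + 0.8364*d - 1.1154
(5) = -0.0399*g^5 + 0.6493*g^4 + 1.6245*g^3 - 1.4806*g^2 - 0.2534*g - 0.361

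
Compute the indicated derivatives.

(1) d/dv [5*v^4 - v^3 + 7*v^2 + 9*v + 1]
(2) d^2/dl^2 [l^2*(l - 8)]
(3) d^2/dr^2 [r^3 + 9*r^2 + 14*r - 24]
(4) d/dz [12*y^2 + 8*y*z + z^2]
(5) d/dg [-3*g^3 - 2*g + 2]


(1) = 20*v^3 - 3*v^2 + 14*v + 9
(2) = 6*l - 16
(3) = 6*r + 18
(4) = 8*y + 2*z
(5) = -9*g^2 - 2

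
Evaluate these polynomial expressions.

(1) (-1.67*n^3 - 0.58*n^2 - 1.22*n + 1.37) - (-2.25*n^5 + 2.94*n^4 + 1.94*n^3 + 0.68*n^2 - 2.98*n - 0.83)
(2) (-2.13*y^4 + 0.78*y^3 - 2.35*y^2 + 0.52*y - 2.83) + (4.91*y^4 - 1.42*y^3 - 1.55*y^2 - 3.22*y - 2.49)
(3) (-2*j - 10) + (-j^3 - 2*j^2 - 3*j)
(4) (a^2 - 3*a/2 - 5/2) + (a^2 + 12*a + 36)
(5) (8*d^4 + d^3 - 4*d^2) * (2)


(1) = 2.25*n^5 - 2.94*n^4 - 3.61*n^3 - 1.26*n^2 + 1.76*n + 2.2
(2) = 2.78*y^4 - 0.64*y^3 - 3.9*y^2 - 2.7*y - 5.32
(3) = -j^3 - 2*j^2 - 5*j - 10
(4) = 2*a^2 + 21*a/2 + 67/2
(5) = 16*d^4 + 2*d^3 - 8*d^2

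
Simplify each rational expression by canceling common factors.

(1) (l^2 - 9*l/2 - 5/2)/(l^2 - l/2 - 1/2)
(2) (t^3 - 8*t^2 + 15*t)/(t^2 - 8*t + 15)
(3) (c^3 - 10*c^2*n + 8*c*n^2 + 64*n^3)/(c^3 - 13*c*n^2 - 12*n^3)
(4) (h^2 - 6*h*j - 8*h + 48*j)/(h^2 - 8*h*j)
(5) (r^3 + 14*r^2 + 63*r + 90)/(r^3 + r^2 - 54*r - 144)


(1) = (l - 5)/(l - 1)
(2) = t
(3) = (c^2 - 6*c*n - 16*n^2)/(c^2 + 4*c*n + 3*n^2)
(4) = (h^2 - 6*h*j - 8*h + 48*j)/(h^2 - 8*h*j)
(5) = (r + 5)/(r - 8)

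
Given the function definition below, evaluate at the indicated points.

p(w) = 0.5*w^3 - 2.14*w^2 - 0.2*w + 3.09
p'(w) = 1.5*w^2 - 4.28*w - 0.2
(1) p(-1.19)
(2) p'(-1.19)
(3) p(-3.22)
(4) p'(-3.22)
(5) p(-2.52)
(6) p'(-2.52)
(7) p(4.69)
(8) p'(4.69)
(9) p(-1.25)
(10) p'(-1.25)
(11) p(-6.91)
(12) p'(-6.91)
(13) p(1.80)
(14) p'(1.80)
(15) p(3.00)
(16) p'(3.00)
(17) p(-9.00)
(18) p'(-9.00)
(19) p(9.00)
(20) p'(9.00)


(1) = -0.55
(2) = 7.02
(3) = -35.15
(4) = 29.13
(5) = -18.00
(6) = 20.11
(7) = 6.66
(8) = 12.72
(9) = -0.98
(10) = 7.49
(11) = -262.68
(12) = 101.00
(13) = -1.29
(14) = -3.04
(15) = -3.27
(16) = 0.46
(17) = -532.95
(18) = 159.82
(19) = 192.45
(20) = 82.78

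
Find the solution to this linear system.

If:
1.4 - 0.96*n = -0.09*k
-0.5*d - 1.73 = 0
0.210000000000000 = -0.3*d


Then:
No Solution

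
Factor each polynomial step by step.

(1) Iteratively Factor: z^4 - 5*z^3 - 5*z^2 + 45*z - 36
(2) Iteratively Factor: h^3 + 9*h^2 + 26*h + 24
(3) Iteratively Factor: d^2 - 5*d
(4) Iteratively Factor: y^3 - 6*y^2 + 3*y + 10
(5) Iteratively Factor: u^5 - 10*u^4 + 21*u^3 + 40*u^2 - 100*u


(1) = (z - 3)*(z^3 - 2*z^2 - 11*z + 12) = (z - 3)*(z - 1)*(z^2 - z - 12) = (z - 3)*(z - 1)*(z + 3)*(z - 4)
(2) = (h + 4)*(h^2 + 5*h + 6) = (h + 3)*(h + 4)*(h + 2)
(3) = (d)*(d - 5)
(4) = (y - 2)*(y^2 - 4*y - 5) = (y - 5)*(y - 2)*(y + 1)
(5) = (u - 2)*(u^4 - 8*u^3 + 5*u^2 + 50*u) = u*(u - 2)*(u^3 - 8*u^2 + 5*u + 50) = u*(u - 2)*(u + 2)*(u^2 - 10*u + 25) = u*(u - 5)*(u - 2)*(u + 2)*(u - 5)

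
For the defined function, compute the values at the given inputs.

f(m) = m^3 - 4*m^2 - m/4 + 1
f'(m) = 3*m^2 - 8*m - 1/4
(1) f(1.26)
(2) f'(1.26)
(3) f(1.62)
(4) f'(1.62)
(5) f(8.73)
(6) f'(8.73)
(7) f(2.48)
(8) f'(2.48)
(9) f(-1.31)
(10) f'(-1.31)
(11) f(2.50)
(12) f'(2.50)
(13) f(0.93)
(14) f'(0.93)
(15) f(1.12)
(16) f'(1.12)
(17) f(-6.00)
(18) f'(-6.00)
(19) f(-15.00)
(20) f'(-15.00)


(1) = -3.67
(2) = -5.57
(3) = -5.65
(4) = -5.34
(5) = 359.30
(6) = 158.55
(7) = -8.97
(8) = -1.64
(9) = -7.78
(10) = 15.38
(11) = -9.00
(12) = -1.50
(13) = -1.89
(14) = -5.10
(15) = -2.89
(16) = -5.45
(17) = -357.50
(18) = 155.75
(19) = -4270.25
(20) = 794.75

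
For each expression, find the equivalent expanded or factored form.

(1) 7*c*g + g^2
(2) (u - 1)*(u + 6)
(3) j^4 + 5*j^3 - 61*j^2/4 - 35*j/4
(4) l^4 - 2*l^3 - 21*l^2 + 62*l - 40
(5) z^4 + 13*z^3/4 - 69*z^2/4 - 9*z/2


(1) = g*(7*c + g)
(2) = u^2 + 5*u - 6
(3) = j*(j - 5/2)*(j + 1/2)*(j + 7)
(4) = (l - 4)*(l - 2)*(l - 1)*(l + 5)
(5) = z*(z - 3)*(z + 1/4)*(z + 6)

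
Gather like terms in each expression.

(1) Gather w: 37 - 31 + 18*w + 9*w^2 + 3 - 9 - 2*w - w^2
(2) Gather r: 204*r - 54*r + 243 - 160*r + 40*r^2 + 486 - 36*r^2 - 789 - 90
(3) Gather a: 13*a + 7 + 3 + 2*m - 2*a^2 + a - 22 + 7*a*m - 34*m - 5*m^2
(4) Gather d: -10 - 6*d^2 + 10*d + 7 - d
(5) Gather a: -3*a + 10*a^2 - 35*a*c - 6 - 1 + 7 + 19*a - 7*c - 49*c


(1) = 8*w^2 + 16*w
(2) = 4*r^2 - 10*r - 150
(3) = -2*a^2 + a*(7*m + 14) - 5*m^2 - 32*m - 12
(4) = -6*d^2 + 9*d - 3
(5) = 10*a^2 + a*(16 - 35*c) - 56*c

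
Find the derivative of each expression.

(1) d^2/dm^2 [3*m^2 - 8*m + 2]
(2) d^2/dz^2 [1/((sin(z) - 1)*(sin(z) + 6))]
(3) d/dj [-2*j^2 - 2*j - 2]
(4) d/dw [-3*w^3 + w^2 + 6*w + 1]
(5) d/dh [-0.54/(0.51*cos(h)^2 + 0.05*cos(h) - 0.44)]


(1) = 6
(2) = (-65*sin(z) + sin(3*z) + 19*cos(2*z)/2 - 143/2)/((sin(z) - 1)^2*(sin(z) + 6)^3)
(3) = -4*j - 2
(4) = -9*w^2 + 2*w + 6
(5) = -(0.5508*cos(h) + 0.027)*sin(h)/(0.51*cos(h)^2 + 0.05*cos(h) - 0.44)^2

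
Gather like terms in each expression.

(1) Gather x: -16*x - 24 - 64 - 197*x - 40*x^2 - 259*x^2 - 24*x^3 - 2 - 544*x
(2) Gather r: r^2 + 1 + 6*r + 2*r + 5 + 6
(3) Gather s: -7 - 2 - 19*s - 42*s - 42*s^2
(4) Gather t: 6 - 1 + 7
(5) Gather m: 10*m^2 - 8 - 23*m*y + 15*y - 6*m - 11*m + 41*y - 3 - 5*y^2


(1) = -24*x^3 - 299*x^2 - 757*x - 90
(2) = r^2 + 8*r + 12
(3) = -42*s^2 - 61*s - 9
(4) = 12
(5) = 10*m^2 + m*(-23*y - 17) - 5*y^2 + 56*y - 11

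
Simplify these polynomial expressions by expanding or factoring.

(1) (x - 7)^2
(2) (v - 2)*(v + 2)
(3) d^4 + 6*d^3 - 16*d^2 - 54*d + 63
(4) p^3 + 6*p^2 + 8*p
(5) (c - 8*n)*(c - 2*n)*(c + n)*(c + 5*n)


(1) = x^2 - 14*x + 49
(2) = v^2 - 4
(3) = (d - 3)*(d - 1)*(d + 3)*(d + 7)
(4) = p*(p + 2)*(p + 4)
(5) = c^4 - 4*c^3*n - 39*c^2*n^2 + 46*c*n^3 + 80*n^4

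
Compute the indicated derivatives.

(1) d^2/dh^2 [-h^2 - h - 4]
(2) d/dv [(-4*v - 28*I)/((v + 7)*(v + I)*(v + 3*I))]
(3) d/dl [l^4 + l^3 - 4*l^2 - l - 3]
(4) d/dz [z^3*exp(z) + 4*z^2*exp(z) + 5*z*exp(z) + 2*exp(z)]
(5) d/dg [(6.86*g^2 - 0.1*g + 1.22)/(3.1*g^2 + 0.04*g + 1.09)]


(1) = -2
(2) = (8*v^3 + v^2*(28 + 100*I) + v*(-224 + 392*I) - 700 - 84*I)/(v^6 + v^5*(14 + 8*I) + v^4*(27 + 112*I) + v^3*(-308 + 368*I) + v^2*(-1069 - 336*I) + v*(126 - 1176*I) + 441)
(3) = 4*l^3 + 3*l^2 - 8*l - 1
(4) = (z^3 + 7*z^2 + 13*z + 7)*exp(z)
(5) = (0.5844*g^2 + 7.3908*g - 0.1578)/(9.61*g^4 + 0.248*g^3 + 6.7596*g^2 + 0.0872*g + 1.1881)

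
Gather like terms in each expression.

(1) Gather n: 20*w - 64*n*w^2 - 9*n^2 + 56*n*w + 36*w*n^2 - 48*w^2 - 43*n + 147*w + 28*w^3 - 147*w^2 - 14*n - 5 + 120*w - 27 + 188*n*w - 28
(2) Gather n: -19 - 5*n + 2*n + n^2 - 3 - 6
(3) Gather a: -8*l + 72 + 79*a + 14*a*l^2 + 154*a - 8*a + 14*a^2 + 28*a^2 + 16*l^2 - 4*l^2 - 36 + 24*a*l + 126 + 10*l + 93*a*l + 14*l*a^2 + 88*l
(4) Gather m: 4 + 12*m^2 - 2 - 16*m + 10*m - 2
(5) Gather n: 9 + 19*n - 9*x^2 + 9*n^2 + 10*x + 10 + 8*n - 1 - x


(1) = n^2*(36*w - 9) + n*(-64*w^2 + 244*w - 57) + 28*w^3 - 195*w^2 + 287*w - 60
(2) = n^2 - 3*n - 28
(3) = a^2*(14*l + 42) + a*(14*l^2 + 117*l + 225) + 12*l^2 + 90*l + 162
(4) = 12*m^2 - 6*m
(5) = 9*n^2 + 27*n - 9*x^2 + 9*x + 18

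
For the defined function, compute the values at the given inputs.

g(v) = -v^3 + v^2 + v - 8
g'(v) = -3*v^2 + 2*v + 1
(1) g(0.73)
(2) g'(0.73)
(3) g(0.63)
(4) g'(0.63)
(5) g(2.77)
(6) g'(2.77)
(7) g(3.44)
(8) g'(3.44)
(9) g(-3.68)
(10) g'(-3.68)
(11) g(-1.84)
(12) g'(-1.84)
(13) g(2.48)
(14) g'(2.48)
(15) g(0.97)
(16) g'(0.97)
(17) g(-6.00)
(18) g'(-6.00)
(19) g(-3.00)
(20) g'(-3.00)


(1) = -7.13
(2) = 0.86
(3) = -7.22
(4) = 1.07
(5) = -18.81
(6) = -16.48
(7) = -33.43
(8) = -27.62
(9) = 51.70
(10) = -46.99
(11) = -0.22
(12) = -12.84
(13) = -14.62
(14) = -12.49
(15) = -7.00
(16) = 0.12
(17) = 238.00
(18) = -119.00
(19) = 25.00
(20) = -32.00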